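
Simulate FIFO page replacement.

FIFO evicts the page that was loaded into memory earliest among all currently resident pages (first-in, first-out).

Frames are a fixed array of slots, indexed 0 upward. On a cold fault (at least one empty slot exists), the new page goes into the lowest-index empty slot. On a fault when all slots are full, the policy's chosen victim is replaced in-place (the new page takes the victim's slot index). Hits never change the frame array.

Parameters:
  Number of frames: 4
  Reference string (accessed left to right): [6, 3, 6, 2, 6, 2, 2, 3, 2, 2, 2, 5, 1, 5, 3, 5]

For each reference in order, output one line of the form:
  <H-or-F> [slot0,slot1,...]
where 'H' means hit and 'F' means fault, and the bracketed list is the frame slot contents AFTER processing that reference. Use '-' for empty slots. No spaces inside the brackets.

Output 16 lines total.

F [6,-,-,-]
F [6,3,-,-]
H [6,3,-,-]
F [6,3,2,-]
H [6,3,2,-]
H [6,3,2,-]
H [6,3,2,-]
H [6,3,2,-]
H [6,3,2,-]
H [6,3,2,-]
H [6,3,2,-]
F [6,3,2,5]
F [1,3,2,5]
H [1,3,2,5]
H [1,3,2,5]
H [1,3,2,5]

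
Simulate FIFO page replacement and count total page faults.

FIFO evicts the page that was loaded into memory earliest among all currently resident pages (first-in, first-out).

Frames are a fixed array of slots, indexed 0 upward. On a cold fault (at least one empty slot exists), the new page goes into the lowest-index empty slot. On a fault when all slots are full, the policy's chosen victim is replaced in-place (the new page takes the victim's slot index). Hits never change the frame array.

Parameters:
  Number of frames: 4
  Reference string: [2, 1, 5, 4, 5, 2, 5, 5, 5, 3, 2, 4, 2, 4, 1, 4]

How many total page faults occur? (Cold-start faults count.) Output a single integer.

Step 0: ref 2 → FAULT, frames=[2,-,-,-]
Step 1: ref 1 → FAULT, frames=[2,1,-,-]
Step 2: ref 5 → FAULT, frames=[2,1,5,-]
Step 3: ref 4 → FAULT, frames=[2,1,5,4]
Step 4: ref 5 → HIT, frames=[2,1,5,4]
Step 5: ref 2 → HIT, frames=[2,1,5,4]
Step 6: ref 5 → HIT, frames=[2,1,5,4]
Step 7: ref 5 → HIT, frames=[2,1,5,4]
Step 8: ref 5 → HIT, frames=[2,1,5,4]
Step 9: ref 3 → FAULT (evict 2), frames=[3,1,5,4]
Step 10: ref 2 → FAULT (evict 1), frames=[3,2,5,4]
Step 11: ref 4 → HIT, frames=[3,2,5,4]
Step 12: ref 2 → HIT, frames=[3,2,5,4]
Step 13: ref 4 → HIT, frames=[3,2,5,4]
Step 14: ref 1 → FAULT (evict 5), frames=[3,2,1,4]
Step 15: ref 4 → HIT, frames=[3,2,1,4]
Total faults: 7

Answer: 7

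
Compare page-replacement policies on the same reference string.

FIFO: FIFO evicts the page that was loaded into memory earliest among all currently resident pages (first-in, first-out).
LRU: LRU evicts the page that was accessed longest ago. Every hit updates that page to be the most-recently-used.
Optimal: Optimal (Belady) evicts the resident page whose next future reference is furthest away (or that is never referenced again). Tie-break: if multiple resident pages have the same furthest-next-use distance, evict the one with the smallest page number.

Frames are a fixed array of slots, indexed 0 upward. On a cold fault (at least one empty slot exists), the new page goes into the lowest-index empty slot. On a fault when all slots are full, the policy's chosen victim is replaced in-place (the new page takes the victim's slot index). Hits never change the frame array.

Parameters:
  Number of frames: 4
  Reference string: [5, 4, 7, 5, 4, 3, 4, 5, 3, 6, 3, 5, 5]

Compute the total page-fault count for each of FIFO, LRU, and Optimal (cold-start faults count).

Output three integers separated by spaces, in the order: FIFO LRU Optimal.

Answer: 6 5 5

Derivation:
--- FIFO ---
  step 0: ref 5 -> FAULT, frames=[5,-,-,-] (faults so far: 1)
  step 1: ref 4 -> FAULT, frames=[5,4,-,-] (faults so far: 2)
  step 2: ref 7 -> FAULT, frames=[5,4,7,-] (faults so far: 3)
  step 3: ref 5 -> HIT, frames=[5,4,7,-] (faults so far: 3)
  step 4: ref 4 -> HIT, frames=[5,4,7,-] (faults so far: 3)
  step 5: ref 3 -> FAULT, frames=[5,4,7,3] (faults so far: 4)
  step 6: ref 4 -> HIT, frames=[5,4,7,3] (faults so far: 4)
  step 7: ref 5 -> HIT, frames=[5,4,7,3] (faults so far: 4)
  step 8: ref 3 -> HIT, frames=[5,4,7,3] (faults so far: 4)
  step 9: ref 6 -> FAULT, evict 5, frames=[6,4,7,3] (faults so far: 5)
  step 10: ref 3 -> HIT, frames=[6,4,7,3] (faults so far: 5)
  step 11: ref 5 -> FAULT, evict 4, frames=[6,5,7,3] (faults so far: 6)
  step 12: ref 5 -> HIT, frames=[6,5,7,3] (faults so far: 6)
  FIFO total faults: 6
--- LRU ---
  step 0: ref 5 -> FAULT, frames=[5,-,-,-] (faults so far: 1)
  step 1: ref 4 -> FAULT, frames=[5,4,-,-] (faults so far: 2)
  step 2: ref 7 -> FAULT, frames=[5,4,7,-] (faults so far: 3)
  step 3: ref 5 -> HIT, frames=[5,4,7,-] (faults so far: 3)
  step 4: ref 4 -> HIT, frames=[5,4,7,-] (faults so far: 3)
  step 5: ref 3 -> FAULT, frames=[5,4,7,3] (faults so far: 4)
  step 6: ref 4 -> HIT, frames=[5,4,7,3] (faults so far: 4)
  step 7: ref 5 -> HIT, frames=[5,4,7,3] (faults so far: 4)
  step 8: ref 3 -> HIT, frames=[5,4,7,3] (faults so far: 4)
  step 9: ref 6 -> FAULT, evict 7, frames=[5,4,6,3] (faults so far: 5)
  step 10: ref 3 -> HIT, frames=[5,4,6,3] (faults so far: 5)
  step 11: ref 5 -> HIT, frames=[5,4,6,3] (faults so far: 5)
  step 12: ref 5 -> HIT, frames=[5,4,6,3] (faults so far: 5)
  LRU total faults: 5
--- Optimal ---
  step 0: ref 5 -> FAULT, frames=[5,-,-,-] (faults so far: 1)
  step 1: ref 4 -> FAULT, frames=[5,4,-,-] (faults so far: 2)
  step 2: ref 7 -> FAULT, frames=[5,4,7,-] (faults so far: 3)
  step 3: ref 5 -> HIT, frames=[5,4,7,-] (faults so far: 3)
  step 4: ref 4 -> HIT, frames=[5,4,7,-] (faults so far: 3)
  step 5: ref 3 -> FAULT, frames=[5,4,7,3] (faults so far: 4)
  step 6: ref 4 -> HIT, frames=[5,4,7,3] (faults so far: 4)
  step 7: ref 5 -> HIT, frames=[5,4,7,3] (faults so far: 4)
  step 8: ref 3 -> HIT, frames=[5,4,7,3] (faults so far: 4)
  step 9: ref 6 -> FAULT, evict 4, frames=[5,6,7,3] (faults so far: 5)
  step 10: ref 3 -> HIT, frames=[5,6,7,3] (faults so far: 5)
  step 11: ref 5 -> HIT, frames=[5,6,7,3] (faults so far: 5)
  step 12: ref 5 -> HIT, frames=[5,6,7,3] (faults so far: 5)
  Optimal total faults: 5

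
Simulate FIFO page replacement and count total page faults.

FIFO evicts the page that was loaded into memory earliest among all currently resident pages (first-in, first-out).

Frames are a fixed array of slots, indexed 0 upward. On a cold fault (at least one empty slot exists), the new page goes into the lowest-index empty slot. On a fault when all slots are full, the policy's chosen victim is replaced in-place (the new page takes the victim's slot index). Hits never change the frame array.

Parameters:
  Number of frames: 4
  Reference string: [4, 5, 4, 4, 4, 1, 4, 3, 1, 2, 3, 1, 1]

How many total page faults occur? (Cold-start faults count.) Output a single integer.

Step 0: ref 4 → FAULT, frames=[4,-,-,-]
Step 1: ref 5 → FAULT, frames=[4,5,-,-]
Step 2: ref 4 → HIT, frames=[4,5,-,-]
Step 3: ref 4 → HIT, frames=[4,5,-,-]
Step 4: ref 4 → HIT, frames=[4,5,-,-]
Step 5: ref 1 → FAULT, frames=[4,5,1,-]
Step 6: ref 4 → HIT, frames=[4,5,1,-]
Step 7: ref 3 → FAULT, frames=[4,5,1,3]
Step 8: ref 1 → HIT, frames=[4,5,1,3]
Step 9: ref 2 → FAULT (evict 4), frames=[2,5,1,3]
Step 10: ref 3 → HIT, frames=[2,5,1,3]
Step 11: ref 1 → HIT, frames=[2,5,1,3]
Step 12: ref 1 → HIT, frames=[2,5,1,3]
Total faults: 5

Answer: 5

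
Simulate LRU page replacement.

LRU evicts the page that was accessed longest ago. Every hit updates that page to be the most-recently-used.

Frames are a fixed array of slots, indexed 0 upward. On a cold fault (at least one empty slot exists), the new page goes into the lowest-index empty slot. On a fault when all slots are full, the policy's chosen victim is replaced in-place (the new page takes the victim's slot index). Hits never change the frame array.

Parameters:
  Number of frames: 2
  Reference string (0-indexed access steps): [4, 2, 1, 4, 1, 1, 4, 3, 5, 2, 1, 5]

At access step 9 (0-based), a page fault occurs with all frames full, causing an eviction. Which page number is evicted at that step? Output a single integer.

Answer: 3

Derivation:
Step 0: ref 4 -> FAULT, frames=[4,-]
Step 1: ref 2 -> FAULT, frames=[4,2]
Step 2: ref 1 -> FAULT, evict 4, frames=[1,2]
Step 3: ref 4 -> FAULT, evict 2, frames=[1,4]
Step 4: ref 1 -> HIT, frames=[1,4]
Step 5: ref 1 -> HIT, frames=[1,4]
Step 6: ref 4 -> HIT, frames=[1,4]
Step 7: ref 3 -> FAULT, evict 1, frames=[3,4]
Step 8: ref 5 -> FAULT, evict 4, frames=[3,5]
Step 9: ref 2 -> FAULT, evict 3, frames=[2,5]
At step 9: evicted page 3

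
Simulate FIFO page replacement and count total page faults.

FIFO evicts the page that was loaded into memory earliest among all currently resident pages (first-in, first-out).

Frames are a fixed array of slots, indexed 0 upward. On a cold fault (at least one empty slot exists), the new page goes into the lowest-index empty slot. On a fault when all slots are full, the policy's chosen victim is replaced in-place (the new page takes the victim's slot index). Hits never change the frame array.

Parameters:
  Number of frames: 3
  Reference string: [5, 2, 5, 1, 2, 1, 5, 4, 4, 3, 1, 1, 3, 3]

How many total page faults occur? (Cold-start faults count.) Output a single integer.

Answer: 5

Derivation:
Step 0: ref 5 → FAULT, frames=[5,-,-]
Step 1: ref 2 → FAULT, frames=[5,2,-]
Step 2: ref 5 → HIT, frames=[5,2,-]
Step 3: ref 1 → FAULT, frames=[5,2,1]
Step 4: ref 2 → HIT, frames=[5,2,1]
Step 5: ref 1 → HIT, frames=[5,2,1]
Step 6: ref 5 → HIT, frames=[5,2,1]
Step 7: ref 4 → FAULT (evict 5), frames=[4,2,1]
Step 8: ref 4 → HIT, frames=[4,2,1]
Step 9: ref 3 → FAULT (evict 2), frames=[4,3,1]
Step 10: ref 1 → HIT, frames=[4,3,1]
Step 11: ref 1 → HIT, frames=[4,3,1]
Step 12: ref 3 → HIT, frames=[4,3,1]
Step 13: ref 3 → HIT, frames=[4,3,1]
Total faults: 5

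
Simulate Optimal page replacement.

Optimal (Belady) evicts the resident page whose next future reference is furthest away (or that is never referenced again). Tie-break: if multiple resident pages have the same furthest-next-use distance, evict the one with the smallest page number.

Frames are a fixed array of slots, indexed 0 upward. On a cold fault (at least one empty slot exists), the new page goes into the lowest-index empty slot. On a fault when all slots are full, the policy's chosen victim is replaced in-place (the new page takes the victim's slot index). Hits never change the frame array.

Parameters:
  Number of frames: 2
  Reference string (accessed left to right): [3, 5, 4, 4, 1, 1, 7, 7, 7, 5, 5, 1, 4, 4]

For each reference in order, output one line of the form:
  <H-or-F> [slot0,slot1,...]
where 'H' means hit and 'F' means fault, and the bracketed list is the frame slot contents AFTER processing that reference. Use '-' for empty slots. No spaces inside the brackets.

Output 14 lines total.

F [3,-]
F [3,5]
F [4,5]
H [4,5]
F [1,5]
H [1,5]
F [7,5]
H [7,5]
H [7,5]
H [7,5]
H [7,5]
F [7,1]
F [7,4]
H [7,4]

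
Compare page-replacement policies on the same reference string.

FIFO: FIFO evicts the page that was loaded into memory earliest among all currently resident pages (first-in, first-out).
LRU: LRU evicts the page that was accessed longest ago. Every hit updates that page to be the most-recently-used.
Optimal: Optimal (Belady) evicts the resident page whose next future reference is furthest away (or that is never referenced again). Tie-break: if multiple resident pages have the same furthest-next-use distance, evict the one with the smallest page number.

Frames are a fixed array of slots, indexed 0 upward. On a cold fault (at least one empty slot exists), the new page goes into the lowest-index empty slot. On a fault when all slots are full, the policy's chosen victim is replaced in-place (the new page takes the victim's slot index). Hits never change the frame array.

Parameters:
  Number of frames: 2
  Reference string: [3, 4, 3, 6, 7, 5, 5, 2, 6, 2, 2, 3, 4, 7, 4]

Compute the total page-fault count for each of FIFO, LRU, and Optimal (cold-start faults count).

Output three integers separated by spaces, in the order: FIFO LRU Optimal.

Answer: 10 10 9

Derivation:
--- FIFO ---
  step 0: ref 3 -> FAULT, frames=[3,-] (faults so far: 1)
  step 1: ref 4 -> FAULT, frames=[3,4] (faults so far: 2)
  step 2: ref 3 -> HIT, frames=[3,4] (faults so far: 2)
  step 3: ref 6 -> FAULT, evict 3, frames=[6,4] (faults so far: 3)
  step 4: ref 7 -> FAULT, evict 4, frames=[6,7] (faults so far: 4)
  step 5: ref 5 -> FAULT, evict 6, frames=[5,7] (faults so far: 5)
  step 6: ref 5 -> HIT, frames=[5,7] (faults so far: 5)
  step 7: ref 2 -> FAULT, evict 7, frames=[5,2] (faults so far: 6)
  step 8: ref 6 -> FAULT, evict 5, frames=[6,2] (faults so far: 7)
  step 9: ref 2 -> HIT, frames=[6,2] (faults so far: 7)
  step 10: ref 2 -> HIT, frames=[6,2] (faults so far: 7)
  step 11: ref 3 -> FAULT, evict 2, frames=[6,3] (faults so far: 8)
  step 12: ref 4 -> FAULT, evict 6, frames=[4,3] (faults so far: 9)
  step 13: ref 7 -> FAULT, evict 3, frames=[4,7] (faults so far: 10)
  step 14: ref 4 -> HIT, frames=[4,7] (faults so far: 10)
  FIFO total faults: 10
--- LRU ---
  step 0: ref 3 -> FAULT, frames=[3,-] (faults so far: 1)
  step 1: ref 4 -> FAULT, frames=[3,4] (faults so far: 2)
  step 2: ref 3 -> HIT, frames=[3,4] (faults so far: 2)
  step 3: ref 6 -> FAULT, evict 4, frames=[3,6] (faults so far: 3)
  step 4: ref 7 -> FAULT, evict 3, frames=[7,6] (faults so far: 4)
  step 5: ref 5 -> FAULT, evict 6, frames=[7,5] (faults so far: 5)
  step 6: ref 5 -> HIT, frames=[7,5] (faults so far: 5)
  step 7: ref 2 -> FAULT, evict 7, frames=[2,5] (faults so far: 6)
  step 8: ref 6 -> FAULT, evict 5, frames=[2,6] (faults so far: 7)
  step 9: ref 2 -> HIT, frames=[2,6] (faults so far: 7)
  step 10: ref 2 -> HIT, frames=[2,6] (faults so far: 7)
  step 11: ref 3 -> FAULT, evict 6, frames=[2,3] (faults so far: 8)
  step 12: ref 4 -> FAULT, evict 2, frames=[4,3] (faults so far: 9)
  step 13: ref 7 -> FAULT, evict 3, frames=[4,7] (faults so far: 10)
  step 14: ref 4 -> HIT, frames=[4,7] (faults so far: 10)
  LRU total faults: 10
--- Optimal ---
  step 0: ref 3 -> FAULT, frames=[3,-] (faults so far: 1)
  step 1: ref 4 -> FAULT, frames=[3,4] (faults so far: 2)
  step 2: ref 3 -> HIT, frames=[3,4] (faults so far: 2)
  step 3: ref 6 -> FAULT, evict 4, frames=[3,6] (faults so far: 3)
  step 4: ref 7 -> FAULT, evict 3, frames=[7,6] (faults so far: 4)
  step 5: ref 5 -> FAULT, evict 7, frames=[5,6] (faults so far: 5)
  step 6: ref 5 -> HIT, frames=[5,6] (faults so far: 5)
  step 7: ref 2 -> FAULT, evict 5, frames=[2,6] (faults so far: 6)
  step 8: ref 6 -> HIT, frames=[2,6] (faults so far: 6)
  step 9: ref 2 -> HIT, frames=[2,6] (faults so far: 6)
  step 10: ref 2 -> HIT, frames=[2,6] (faults so far: 6)
  step 11: ref 3 -> FAULT, evict 2, frames=[3,6] (faults so far: 7)
  step 12: ref 4 -> FAULT, evict 3, frames=[4,6] (faults so far: 8)
  step 13: ref 7 -> FAULT, evict 6, frames=[4,7] (faults so far: 9)
  step 14: ref 4 -> HIT, frames=[4,7] (faults so far: 9)
  Optimal total faults: 9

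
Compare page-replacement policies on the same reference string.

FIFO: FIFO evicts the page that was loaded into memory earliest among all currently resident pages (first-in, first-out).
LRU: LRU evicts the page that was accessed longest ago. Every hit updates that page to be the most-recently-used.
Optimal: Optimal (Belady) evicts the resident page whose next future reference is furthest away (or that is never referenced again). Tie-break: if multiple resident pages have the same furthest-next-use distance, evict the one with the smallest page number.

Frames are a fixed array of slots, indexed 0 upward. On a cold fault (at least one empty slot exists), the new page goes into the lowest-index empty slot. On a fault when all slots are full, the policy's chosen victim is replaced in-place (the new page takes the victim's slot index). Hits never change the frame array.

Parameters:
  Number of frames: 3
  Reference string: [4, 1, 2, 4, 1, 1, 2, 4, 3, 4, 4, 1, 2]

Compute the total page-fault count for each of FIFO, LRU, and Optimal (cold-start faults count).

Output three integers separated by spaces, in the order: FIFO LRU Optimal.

--- FIFO ---
  step 0: ref 4 -> FAULT, frames=[4,-,-] (faults so far: 1)
  step 1: ref 1 -> FAULT, frames=[4,1,-] (faults so far: 2)
  step 2: ref 2 -> FAULT, frames=[4,1,2] (faults so far: 3)
  step 3: ref 4 -> HIT, frames=[4,1,2] (faults so far: 3)
  step 4: ref 1 -> HIT, frames=[4,1,2] (faults so far: 3)
  step 5: ref 1 -> HIT, frames=[4,1,2] (faults so far: 3)
  step 6: ref 2 -> HIT, frames=[4,1,2] (faults so far: 3)
  step 7: ref 4 -> HIT, frames=[4,1,2] (faults so far: 3)
  step 8: ref 3 -> FAULT, evict 4, frames=[3,1,2] (faults so far: 4)
  step 9: ref 4 -> FAULT, evict 1, frames=[3,4,2] (faults so far: 5)
  step 10: ref 4 -> HIT, frames=[3,4,2] (faults so far: 5)
  step 11: ref 1 -> FAULT, evict 2, frames=[3,4,1] (faults so far: 6)
  step 12: ref 2 -> FAULT, evict 3, frames=[2,4,1] (faults so far: 7)
  FIFO total faults: 7
--- LRU ---
  step 0: ref 4 -> FAULT, frames=[4,-,-] (faults so far: 1)
  step 1: ref 1 -> FAULT, frames=[4,1,-] (faults so far: 2)
  step 2: ref 2 -> FAULT, frames=[4,1,2] (faults so far: 3)
  step 3: ref 4 -> HIT, frames=[4,1,2] (faults so far: 3)
  step 4: ref 1 -> HIT, frames=[4,1,2] (faults so far: 3)
  step 5: ref 1 -> HIT, frames=[4,1,2] (faults so far: 3)
  step 6: ref 2 -> HIT, frames=[4,1,2] (faults so far: 3)
  step 7: ref 4 -> HIT, frames=[4,1,2] (faults so far: 3)
  step 8: ref 3 -> FAULT, evict 1, frames=[4,3,2] (faults so far: 4)
  step 9: ref 4 -> HIT, frames=[4,3,2] (faults so far: 4)
  step 10: ref 4 -> HIT, frames=[4,3,2] (faults so far: 4)
  step 11: ref 1 -> FAULT, evict 2, frames=[4,3,1] (faults so far: 5)
  step 12: ref 2 -> FAULT, evict 3, frames=[4,2,1] (faults so far: 6)
  LRU total faults: 6
--- Optimal ---
  step 0: ref 4 -> FAULT, frames=[4,-,-] (faults so far: 1)
  step 1: ref 1 -> FAULT, frames=[4,1,-] (faults so far: 2)
  step 2: ref 2 -> FAULT, frames=[4,1,2] (faults so far: 3)
  step 3: ref 4 -> HIT, frames=[4,1,2] (faults so far: 3)
  step 4: ref 1 -> HIT, frames=[4,1,2] (faults so far: 3)
  step 5: ref 1 -> HIT, frames=[4,1,2] (faults so far: 3)
  step 6: ref 2 -> HIT, frames=[4,1,2] (faults so far: 3)
  step 7: ref 4 -> HIT, frames=[4,1,2] (faults so far: 3)
  step 8: ref 3 -> FAULT, evict 2, frames=[4,1,3] (faults so far: 4)
  step 9: ref 4 -> HIT, frames=[4,1,3] (faults so far: 4)
  step 10: ref 4 -> HIT, frames=[4,1,3] (faults so far: 4)
  step 11: ref 1 -> HIT, frames=[4,1,3] (faults so far: 4)
  step 12: ref 2 -> FAULT, evict 1, frames=[4,2,3] (faults so far: 5)
  Optimal total faults: 5

Answer: 7 6 5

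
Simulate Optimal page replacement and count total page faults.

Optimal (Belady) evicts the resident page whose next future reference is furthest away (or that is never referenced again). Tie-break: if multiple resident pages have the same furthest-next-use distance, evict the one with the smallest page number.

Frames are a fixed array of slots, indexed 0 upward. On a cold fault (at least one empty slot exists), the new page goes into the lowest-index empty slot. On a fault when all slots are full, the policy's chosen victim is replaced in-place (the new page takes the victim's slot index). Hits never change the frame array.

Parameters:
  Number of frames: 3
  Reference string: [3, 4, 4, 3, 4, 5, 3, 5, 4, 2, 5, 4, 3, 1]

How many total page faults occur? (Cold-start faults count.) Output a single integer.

Step 0: ref 3 → FAULT, frames=[3,-,-]
Step 1: ref 4 → FAULT, frames=[3,4,-]
Step 2: ref 4 → HIT, frames=[3,4,-]
Step 3: ref 3 → HIT, frames=[3,4,-]
Step 4: ref 4 → HIT, frames=[3,4,-]
Step 5: ref 5 → FAULT, frames=[3,4,5]
Step 6: ref 3 → HIT, frames=[3,4,5]
Step 7: ref 5 → HIT, frames=[3,4,5]
Step 8: ref 4 → HIT, frames=[3,4,5]
Step 9: ref 2 → FAULT (evict 3), frames=[2,4,5]
Step 10: ref 5 → HIT, frames=[2,4,5]
Step 11: ref 4 → HIT, frames=[2,4,5]
Step 12: ref 3 → FAULT (evict 2), frames=[3,4,5]
Step 13: ref 1 → FAULT (evict 3), frames=[1,4,5]
Total faults: 6

Answer: 6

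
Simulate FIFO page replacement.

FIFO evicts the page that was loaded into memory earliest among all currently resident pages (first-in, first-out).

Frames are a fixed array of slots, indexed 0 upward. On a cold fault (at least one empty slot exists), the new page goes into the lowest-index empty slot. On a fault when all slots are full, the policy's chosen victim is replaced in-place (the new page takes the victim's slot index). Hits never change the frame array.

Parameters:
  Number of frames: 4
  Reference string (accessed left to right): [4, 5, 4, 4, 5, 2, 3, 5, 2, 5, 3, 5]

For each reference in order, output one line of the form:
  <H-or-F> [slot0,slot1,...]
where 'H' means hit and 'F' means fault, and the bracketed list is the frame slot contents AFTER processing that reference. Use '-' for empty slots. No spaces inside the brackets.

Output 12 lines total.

F [4,-,-,-]
F [4,5,-,-]
H [4,5,-,-]
H [4,5,-,-]
H [4,5,-,-]
F [4,5,2,-]
F [4,5,2,3]
H [4,5,2,3]
H [4,5,2,3]
H [4,5,2,3]
H [4,5,2,3]
H [4,5,2,3]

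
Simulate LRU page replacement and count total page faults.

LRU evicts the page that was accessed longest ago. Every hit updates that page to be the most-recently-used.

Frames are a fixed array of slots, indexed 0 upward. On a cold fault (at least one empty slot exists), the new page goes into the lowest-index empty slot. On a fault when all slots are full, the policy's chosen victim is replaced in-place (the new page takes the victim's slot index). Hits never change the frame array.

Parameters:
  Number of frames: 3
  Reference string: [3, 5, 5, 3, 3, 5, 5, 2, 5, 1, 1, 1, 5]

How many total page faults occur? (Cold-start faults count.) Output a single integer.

Answer: 4

Derivation:
Step 0: ref 3 → FAULT, frames=[3,-,-]
Step 1: ref 5 → FAULT, frames=[3,5,-]
Step 2: ref 5 → HIT, frames=[3,5,-]
Step 3: ref 3 → HIT, frames=[3,5,-]
Step 4: ref 3 → HIT, frames=[3,5,-]
Step 5: ref 5 → HIT, frames=[3,5,-]
Step 6: ref 5 → HIT, frames=[3,5,-]
Step 7: ref 2 → FAULT, frames=[3,5,2]
Step 8: ref 5 → HIT, frames=[3,5,2]
Step 9: ref 1 → FAULT (evict 3), frames=[1,5,2]
Step 10: ref 1 → HIT, frames=[1,5,2]
Step 11: ref 1 → HIT, frames=[1,5,2]
Step 12: ref 5 → HIT, frames=[1,5,2]
Total faults: 4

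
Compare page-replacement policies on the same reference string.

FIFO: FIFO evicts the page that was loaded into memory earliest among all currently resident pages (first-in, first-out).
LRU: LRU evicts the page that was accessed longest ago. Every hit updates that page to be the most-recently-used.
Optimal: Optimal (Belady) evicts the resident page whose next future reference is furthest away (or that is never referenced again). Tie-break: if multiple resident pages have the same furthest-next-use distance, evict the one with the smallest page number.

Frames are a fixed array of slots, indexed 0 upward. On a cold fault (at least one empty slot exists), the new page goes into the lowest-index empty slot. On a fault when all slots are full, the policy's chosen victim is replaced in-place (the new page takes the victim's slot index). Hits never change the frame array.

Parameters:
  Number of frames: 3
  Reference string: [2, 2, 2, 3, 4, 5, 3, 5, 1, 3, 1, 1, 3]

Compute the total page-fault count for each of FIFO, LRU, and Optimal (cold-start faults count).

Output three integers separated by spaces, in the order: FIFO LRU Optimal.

--- FIFO ---
  step 0: ref 2 -> FAULT, frames=[2,-,-] (faults so far: 1)
  step 1: ref 2 -> HIT, frames=[2,-,-] (faults so far: 1)
  step 2: ref 2 -> HIT, frames=[2,-,-] (faults so far: 1)
  step 3: ref 3 -> FAULT, frames=[2,3,-] (faults so far: 2)
  step 4: ref 4 -> FAULT, frames=[2,3,4] (faults so far: 3)
  step 5: ref 5 -> FAULT, evict 2, frames=[5,3,4] (faults so far: 4)
  step 6: ref 3 -> HIT, frames=[5,3,4] (faults so far: 4)
  step 7: ref 5 -> HIT, frames=[5,3,4] (faults so far: 4)
  step 8: ref 1 -> FAULT, evict 3, frames=[5,1,4] (faults so far: 5)
  step 9: ref 3 -> FAULT, evict 4, frames=[5,1,3] (faults so far: 6)
  step 10: ref 1 -> HIT, frames=[5,1,3] (faults so far: 6)
  step 11: ref 1 -> HIT, frames=[5,1,3] (faults so far: 6)
  step 12: ref 3 -> HIT, frames=[5,1,3] (faults so far: 6)
  FIFO total faults: 6
--- LRU ---
  step 0: ref 2 -> FAULT, frames=[2,-,-] (faults so far: 1)
  step 1: ref 2 -> HIT, frames=[2,-,-] (faults so far: 1)
  step 2: ref 2 -> HIT, frames=[2,-,-] (faults so far: 1)
  step 3: ref 3 -> FAULT, frames=[2,3,-] (faults so far: 2)
  step 4: ref 4 -> FAULT, frames=[2,3,4] (faults so far: 3)
  step 5: ref 5 -> FAULT, evict 2, frames=[5,3,4] (faults so far: 4)
  step 6: ref 3 -> HIT, frames=[5,3,4] (faults so far: 4)
  step 7: ref 5 -> HIT, frames=[5,3,4] (faults so far: 4)
  step 8: ref 1 -> FAULT, evict 4, frames=[5,3,1] (faults so far: 5)
  step 9: ref 3 -> HIT, frames=[5,3,1] (faults so far: 5)
  step 10: ref 1 -> HIT, frames=[5,3,1] (faults so far: 5)
  step 11: ref 1 -> HIT, frames=[5,3,1] (faults so far: 5)
  step 12: ref 3 -> HIT, frames=[5,3,1] (faults so far: 5)
  LRU total faults: 5
--- Optimal ---
  step 0: ref 2 -> FAULT, frames=[2,-,-] (faults so far: 1)
  step 1: ref 2 -> HIT, frames=[2,-,-] (faults so far: 1)
  step 2: ref 2 -> HIT, frames=[2,-,-] (faults so far: 1)
  step 3: ref 3 -> FAULT, frames=[2,3,-] (faults so far: 2)
  step 4: ref 4 -> FAULT, frames=[2,3,4] (faults so far: 3)
  step 5: ref 5 -> FAULT, evict 2, frames=[5,3,4] (faults so far: 4)
  step 6: ref 3 -> HIT, frames=[5,3,4] (faults so far: 4)
  step 7: ref 5 -> HIT, frames=[5,3,4] (faults so far: 4)
  step 8: ref 1 -> FAULT, evict 4, frames=[5,3,1] (faults so far: 5)
  step 9: ref 3 -> HIT, frames=[5,3,1] (faults so far: 5)
  step 10: ref 1 -> HIT, frames=[5,3,1] (faults so far: 5)
  step 11: ref 1 -> HIT, frames=[5,3,1] (faults so far: 5)
  step 12: ref 3 -> HIT, frames=[5,3,1] (faults so far: 5)
  Optimal total faults: 5

Answer: 6 5 5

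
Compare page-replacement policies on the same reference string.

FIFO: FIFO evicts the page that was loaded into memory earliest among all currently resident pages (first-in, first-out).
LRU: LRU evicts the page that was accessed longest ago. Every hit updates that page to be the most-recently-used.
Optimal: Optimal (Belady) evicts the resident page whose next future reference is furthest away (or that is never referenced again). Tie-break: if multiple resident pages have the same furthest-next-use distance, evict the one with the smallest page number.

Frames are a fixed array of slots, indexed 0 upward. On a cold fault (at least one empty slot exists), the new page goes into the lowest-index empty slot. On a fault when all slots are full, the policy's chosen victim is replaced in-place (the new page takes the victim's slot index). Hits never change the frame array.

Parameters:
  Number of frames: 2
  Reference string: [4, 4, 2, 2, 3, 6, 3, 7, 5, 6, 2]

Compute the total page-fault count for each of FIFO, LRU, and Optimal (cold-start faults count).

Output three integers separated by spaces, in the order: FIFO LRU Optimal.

--- FIFO ---
  step 0: ref 4 -> FAULT, frames=[4,-] (faults so far: 1)
  step 1: ref 4 -> HIT, frames=[4,-] (faults so far: 1)
  step 2: ref 2 -> FAULT, frames=[4,2] (faults so far: 2)
  step 3: ref 2 -> HIT, frames=[4,2] (faults so far: 2)
  step 4: ref 3 -> FAULT, evict 4, frames=[3,2] (faults so far: 3)
  step 5: ref 6 -> FAULT, evict 2, frames=[3,6] (faults so far: 4)
  step 6: ref 3 -> HIT, frames=[3,6] (faults so far: 4)
  step 7: ref 7 -> FAULT, evict 3, frames=[7,6] (faults so far: 5)
  step 8: ref 5 -> FAULT, evict 6, frames=[7,5] (faults so far: 6)
  step 9: ref 6 -> FAULT, evict 7, frames=[6,5] (faults so far: 7)
  step 10: ref 2 -> FAULT, evict 5, frames=[6,2] (faults so far: 8)
  FIFO total faults: 8
--- LRU ---
  step 0: ref 4 -> FAULT, frames=[4,-] (faults so far: 1)
  step 1: ref 4 -> HIT, frames=[4,-] (faults so far: 1)
  step 2: ref 2 -> FAULT, frames=[4,2] (faults so far: 2)
  step 3: ref 2 -> HIT, frames=[4,2] (faults so far: 2)
  step 4: ref 3 -> FAULT, evict 4, frames=[3,2] (faults so far: 3)
  step 5: ref 6 -> FAULT, evict 2, frames=[3,6] (faults so far: 4)
  step 6: ref 3 -> HIT, frames=[3,6] (faults so far: 4)
  step 7: ref 7 -> FAULT, evict 6, frames=[3,7] (faults so far: 5)
  step 8: ref 5 -> FAULT, evict 3, frames=[5,7] (faults so far: 6)
  step 9: ref 6 -> FAULT, evict 7, frames=[5,6] (faults so far: 7)
  step 10: ref 2 -> FAULT, evict 5, frames=[2,6] (faults so far: 8)
  LRU total faults: 8
--- Optimal ---
  step 0: ref 4 -> FAULT, frames=[4,-] (faults so far: 1)
  step 1: ref 4 -> HIT, frames=[4,-] (faults so far: 1)
  step 2: ref 2 -> FAULT, frames=[4,2] (faults so far: 2)
  step 3: ref 2 -> HIT, frames=[4,2] (faults so far: 2)
  step 4: ref 3 -> FAULT, evict 4, frames=[3,2] (faults so far: 3)
  step 5: ref 6 -> FAULT, evict 2, frames=[3,6] (faults so far: 4)
  step 6: ref 3 -> HIT, frames=[3,6] (faults so far: 4)
  step 7: ref 7 -> FAULT, evict 3, frames=[7,6] (faults so far: 5)
  step 8: ref 5 -> FAULT, evict 7, frames=[5,6] (faults so far: 6)
  step 9: ref 6 -> HIT, frames=[5,6] (faults so far: 6)
  step 10: ref 2 -> FAULT, evict 5, frames=[2,6] (faults so far: 7)
  Optimal total faults: 7

Answer: 8 8 7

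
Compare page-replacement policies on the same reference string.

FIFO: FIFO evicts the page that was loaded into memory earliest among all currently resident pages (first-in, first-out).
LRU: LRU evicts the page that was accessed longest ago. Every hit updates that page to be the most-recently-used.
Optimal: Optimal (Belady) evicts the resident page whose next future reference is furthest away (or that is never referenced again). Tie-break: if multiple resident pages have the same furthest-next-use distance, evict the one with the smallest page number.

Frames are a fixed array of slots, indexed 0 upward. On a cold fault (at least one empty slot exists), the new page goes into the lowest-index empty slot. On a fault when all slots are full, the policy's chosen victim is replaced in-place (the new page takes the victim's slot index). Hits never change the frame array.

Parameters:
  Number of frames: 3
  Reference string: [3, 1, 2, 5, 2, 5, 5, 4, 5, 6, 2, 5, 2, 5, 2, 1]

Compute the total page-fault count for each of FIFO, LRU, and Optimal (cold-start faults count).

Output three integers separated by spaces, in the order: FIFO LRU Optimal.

--- FIFO ---
  step 0: ref 3 -> FAULT, frames=[3,-,-] (faults so far: 1)
  step 1: ref 1 -> FAULT, frames=[3,1,-] (faults so far: 2)
  step 2: ref 2 -> FAULT, frames=[3,1,2] (faults so far: 3)
  step 3: ref 5 -> FAULT, evict 3, frames=[5,1,2] (faults so far: 4)
  step 4: ref 2 -> HIT, frames=[5,1,2] (faults so far: 4)
  step 5: ref 5 -> HIT, frames=[5,1,2] (faults so far: 4)
  step 6: ref 5 -> HIT, frames=[5,1,2] (faults so far: 4)
  step 7: ref 4 -> FAULT, evict 1, frames=[5,4,2] (faults so far: 5)
  step 8: ref 5 -> HIT, frames=[5,4,2] (faults so far: 5)
  step 9: ref 6 -> FAULT, evict 2, frames=[5,4,6] (faults so far: 6)
  step 10: ref 2 -> FAULT, evict 5, frames=[2,4,6] (faults so far: 7)
  step 11: ref 5 -> FAULT, evict 4, frames=[2,5,6] (faults so far: 8)
  step 12: ref 2 -> HIT, frames=[2,5,6] (faults so far: 8)
  step 13: ref 5 -> HIT, frames=[2,5,6] (faults so far: 8)
  step 14: ref 2 -> HIT, frames=[2,5,6] (faults so far: 8)
  step 15: ref 1 -> FAULT, evict 6, frames=[2,5,1] (faults so far: 9)
  FIFO total faults: 9
--- LRU ---
  step 0: ref 3 -> FAULT, frames=[3,-,-] (faults so far: 1)
  step 1: ref 1 -> FAULT, frames=[3,1,-] (faults so far: 2)
  step 2: ref 2 -> FAULT, frames=[3,1,2] (faults so far: 3)
  step 3: ref 5 -> FAULT, evict 3, frames=[5,1,2] (faults so far: 4)
  step 4: ref 2 -> HIT, frames=[5,1,2] (faults so far: 4)
  step 5: ref 5 -> HIT, frames=[5,1,2] (faults so far: 4)
  step 6: ref 5 -> HIT, frames=[5,1,2] (faults so far: 4)
  step 7: ref 4 -> FAULT, evict 1, frames=[5,4,2] (faults so far: 5)
  step 8: ref 5 -> HIT, frames=[5,4,2] (faults so far: 5)
  step 9: ref 6 -> FAULT, evict 2, frames=[5,4,6] (faults so far: 6)
  step 10: ref 2 -> FAULT, evict 4, frames=[5,2,6] (faults so far: 7)
  step 11: ref 5 -> HIT, frames=[5,2,6] (faults so far: 7)
  step 12: ref 2 -> HIT, frames=[5,2,6] (faults so far: 7)
  step 13: ref 5 -> HIT, frames=[5,2,6] (faults so far: 7)
  step 14: ref 2 -> HIT, frames=[5,2,6] (faults so far: 7)
  step 15: ref 1 -> FAULT, evict 6, frames=[5,2,1] (faults so far: 8)
  LRU total faults: 8
--- Optimal ---
  step 0: ref 3 -> FAULT, frames=[3,-,-] (faults so far: 1)
  step 1: ref 1 -> FAULT, frames=[3,1,-] (faults so far: 2)
  step 2: ref 2 -> FAULT, frames=[3,1,2] (faults so far: 3)
  step 3: ref 5 -> FAULT, evict 3, frames=[5,1,2] (faults so far: 4)
  step 4: ref 2 -> HIT, frames=[5,1,2] (faults so far: 4)
  step 5: ref 5 -> HIT, frames=[5,1,2] (faults so far: 4)
  step 6: ref 5 -> HIT, frames=[5,1,2] (faults so far: 4)
  step 7: ref 4 -> FAULT, evict 1, frames=[5,4,2] (faults so far: 5)
  step 8: ref 5 -> HIT, frames=[5,4,2] (faults so far: 5)
  step 9: ref 6 -> FAULT, evict 4, frames=[5,6,2] (faults so far: 6)
  step 10: ref 2 -> HIT, frames=[5,6,2] (faults so far: 6)
  step 11: ref 5 -> HIT, frames=[5,6,2] (faults so far: 6)
  step 12: ref 2 -> HIT, frames=[5,6,2] (faults so far: 6)
  step 13: ref 5 -> HIT, frames=[5,6,2] (faults so far: 6)
  step 14: ref 2 -> HIT, frames=[5,6,2] (faults so far: 6)
  step 15: ref 1 -> FAULT, evict 2, frames=[5,6,1] (faults so far: 7)
  Optimal total faults: 7

Answer: 9 8 7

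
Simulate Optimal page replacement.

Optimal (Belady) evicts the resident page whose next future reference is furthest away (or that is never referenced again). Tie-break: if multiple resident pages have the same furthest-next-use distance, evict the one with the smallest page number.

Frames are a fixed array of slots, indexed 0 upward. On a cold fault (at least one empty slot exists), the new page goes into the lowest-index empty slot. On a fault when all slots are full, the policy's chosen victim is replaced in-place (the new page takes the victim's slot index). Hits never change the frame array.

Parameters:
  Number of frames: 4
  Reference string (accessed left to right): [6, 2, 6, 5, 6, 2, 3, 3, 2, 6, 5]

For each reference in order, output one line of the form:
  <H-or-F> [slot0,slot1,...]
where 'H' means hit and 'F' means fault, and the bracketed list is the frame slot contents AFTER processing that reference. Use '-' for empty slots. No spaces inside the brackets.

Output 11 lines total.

F [6,-,-,-]
F [6,2,-,-]
H [6,2,-,-]
F [6,2,5,-]
H [6,2,5,-]
H [6,2,5,-]
F [6,2,5,3]
H [6,2,5,3]
H [6,2,5,3]
H [6,2,5,3]
H [6,2,5,3]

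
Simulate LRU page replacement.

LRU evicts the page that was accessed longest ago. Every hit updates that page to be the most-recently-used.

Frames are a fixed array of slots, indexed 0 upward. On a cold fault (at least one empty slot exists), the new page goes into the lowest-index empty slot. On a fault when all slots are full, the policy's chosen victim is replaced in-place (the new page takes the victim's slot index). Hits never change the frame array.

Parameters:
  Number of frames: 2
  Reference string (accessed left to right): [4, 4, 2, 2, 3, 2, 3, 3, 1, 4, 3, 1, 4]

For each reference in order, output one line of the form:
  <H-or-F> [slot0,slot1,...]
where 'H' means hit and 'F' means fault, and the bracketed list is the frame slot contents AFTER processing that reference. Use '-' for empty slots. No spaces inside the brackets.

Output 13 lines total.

F [4,-]
H [4,-]
F [4,2]
H [4,2]
F [3,2]
H [3,2]
H [3,2]
H [3,2]
F [3,1]
F [4,1]
F [4,3]
F [1,3]
F [1,4]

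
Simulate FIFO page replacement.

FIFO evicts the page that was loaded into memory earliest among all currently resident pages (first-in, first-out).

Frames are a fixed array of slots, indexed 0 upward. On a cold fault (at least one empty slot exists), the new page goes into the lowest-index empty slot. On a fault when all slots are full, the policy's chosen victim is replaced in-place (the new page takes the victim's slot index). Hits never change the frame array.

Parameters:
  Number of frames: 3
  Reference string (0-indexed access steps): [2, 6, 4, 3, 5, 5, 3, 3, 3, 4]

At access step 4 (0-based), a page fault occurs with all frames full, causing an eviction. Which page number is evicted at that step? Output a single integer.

Step 0: ref 2 -> FAULT, frames=[2,-,-]
Step 1: ref 6 -> FAULT, frames=[2,6,-]
Step 2: ref 4 -> FAULT, frames=[2,6,4]
Step 3: ref 3 -> FAULT, evict 2, frames=[3,6,4]
Step 4: ref 5 -> FAULT, evict 6, frames=[3,5,4]
At step 4: evicted page 6

Answer: 6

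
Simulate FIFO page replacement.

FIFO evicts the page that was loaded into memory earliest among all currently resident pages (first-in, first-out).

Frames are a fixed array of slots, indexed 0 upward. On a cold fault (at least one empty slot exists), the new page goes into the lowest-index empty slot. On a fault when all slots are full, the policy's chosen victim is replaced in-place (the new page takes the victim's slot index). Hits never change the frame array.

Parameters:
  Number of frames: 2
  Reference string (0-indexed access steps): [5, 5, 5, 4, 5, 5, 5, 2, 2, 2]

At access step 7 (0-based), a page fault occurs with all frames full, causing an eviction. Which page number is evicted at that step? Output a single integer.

Step 0: ref 5 -> FAULT, frames=[5,-]
Step 1: ref 5 -> HIT, frames=[5,-]
Step 2: ref 5 -> HIT, frames=[5,-]
Step 3: ref 4 -> FAULT, frames=[5,4]
Step 4: ref 5 -> HIT, frames=[5,4]
Step 5: ref 5 -> HIT, frames=[5,4]
Step 6: ref 5 -> HIT, frames=[5,4]
Step 7: ref 2 -> FAULT, evict 5, frames=[2,4]
At step 7: evicted page 5

Answer: 5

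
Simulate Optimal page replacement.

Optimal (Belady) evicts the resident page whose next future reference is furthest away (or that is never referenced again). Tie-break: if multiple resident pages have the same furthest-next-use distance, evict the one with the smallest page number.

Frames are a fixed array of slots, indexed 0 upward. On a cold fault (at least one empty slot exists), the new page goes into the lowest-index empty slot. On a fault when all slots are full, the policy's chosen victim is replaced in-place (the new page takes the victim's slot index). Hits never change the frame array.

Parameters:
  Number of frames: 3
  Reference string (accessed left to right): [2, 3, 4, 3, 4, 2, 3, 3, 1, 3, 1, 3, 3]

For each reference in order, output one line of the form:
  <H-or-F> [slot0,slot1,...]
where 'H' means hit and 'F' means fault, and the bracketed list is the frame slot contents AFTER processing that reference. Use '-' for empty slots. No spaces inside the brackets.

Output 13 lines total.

F [2,-,-]
F [2,3,-]
F [2,3,4]
H [2,3,4]
H [2,3,4]
H [2,3,4]
H [2,3,4]
H [2,3,4]
F [1,3,4]
H [1,3,4]
H [1,3,4]
H [1,3,4]
H [1,3,4]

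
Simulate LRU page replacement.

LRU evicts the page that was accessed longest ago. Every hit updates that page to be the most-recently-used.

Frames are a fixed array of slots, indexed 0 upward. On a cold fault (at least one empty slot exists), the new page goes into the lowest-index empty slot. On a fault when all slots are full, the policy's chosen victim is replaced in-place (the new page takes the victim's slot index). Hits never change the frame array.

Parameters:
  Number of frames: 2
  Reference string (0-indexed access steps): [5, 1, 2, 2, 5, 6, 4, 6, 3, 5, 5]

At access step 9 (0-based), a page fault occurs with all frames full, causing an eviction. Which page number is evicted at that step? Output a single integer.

Step 0: ref 5 -> FAULT, frames=[5,-]
Step 1: ref 1 -> FAULT, frames=[5,1]
Step 2: ref 2 -> FAULT, evict 5, frames=[2,1]
Step 3: ref 2 -> HIT, frames=[2,1]
Step 4: ref 5 -> FAULT, evict 1, frames=[2,5]
Step 5: ref 6 -> FAULT, evict 2, frames=[6,5]
Step 6: ref 4 -> FAULT, evict 5, frames=[6,4]
Step 7: ref 6 -> HIT, frames=[6,4]
Step 8: ref 3 -> FAULT, evict 4, frames=[6,3]
Step 9: ref 5 -> FAULT, evict 6, frames=[5,3]
At step 9: evicted page 6

Answer: 6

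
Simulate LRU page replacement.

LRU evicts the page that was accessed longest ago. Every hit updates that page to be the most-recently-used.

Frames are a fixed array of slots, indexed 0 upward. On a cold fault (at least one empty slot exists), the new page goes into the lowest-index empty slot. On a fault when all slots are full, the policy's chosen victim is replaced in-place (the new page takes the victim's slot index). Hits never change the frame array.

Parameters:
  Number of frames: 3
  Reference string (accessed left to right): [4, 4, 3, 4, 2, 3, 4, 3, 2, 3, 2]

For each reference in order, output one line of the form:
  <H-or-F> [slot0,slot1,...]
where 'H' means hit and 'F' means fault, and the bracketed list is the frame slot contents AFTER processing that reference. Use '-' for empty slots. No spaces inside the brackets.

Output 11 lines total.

F [4,-,-]
H [4,-,-]
F [4,3,-]
H [4,3,-]
F [4,3,2]
H [4,3,2]
H [4,3,2]
H [4,3,2]
H [4,3,2]
H [4,3,2]
H [4,3,2]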